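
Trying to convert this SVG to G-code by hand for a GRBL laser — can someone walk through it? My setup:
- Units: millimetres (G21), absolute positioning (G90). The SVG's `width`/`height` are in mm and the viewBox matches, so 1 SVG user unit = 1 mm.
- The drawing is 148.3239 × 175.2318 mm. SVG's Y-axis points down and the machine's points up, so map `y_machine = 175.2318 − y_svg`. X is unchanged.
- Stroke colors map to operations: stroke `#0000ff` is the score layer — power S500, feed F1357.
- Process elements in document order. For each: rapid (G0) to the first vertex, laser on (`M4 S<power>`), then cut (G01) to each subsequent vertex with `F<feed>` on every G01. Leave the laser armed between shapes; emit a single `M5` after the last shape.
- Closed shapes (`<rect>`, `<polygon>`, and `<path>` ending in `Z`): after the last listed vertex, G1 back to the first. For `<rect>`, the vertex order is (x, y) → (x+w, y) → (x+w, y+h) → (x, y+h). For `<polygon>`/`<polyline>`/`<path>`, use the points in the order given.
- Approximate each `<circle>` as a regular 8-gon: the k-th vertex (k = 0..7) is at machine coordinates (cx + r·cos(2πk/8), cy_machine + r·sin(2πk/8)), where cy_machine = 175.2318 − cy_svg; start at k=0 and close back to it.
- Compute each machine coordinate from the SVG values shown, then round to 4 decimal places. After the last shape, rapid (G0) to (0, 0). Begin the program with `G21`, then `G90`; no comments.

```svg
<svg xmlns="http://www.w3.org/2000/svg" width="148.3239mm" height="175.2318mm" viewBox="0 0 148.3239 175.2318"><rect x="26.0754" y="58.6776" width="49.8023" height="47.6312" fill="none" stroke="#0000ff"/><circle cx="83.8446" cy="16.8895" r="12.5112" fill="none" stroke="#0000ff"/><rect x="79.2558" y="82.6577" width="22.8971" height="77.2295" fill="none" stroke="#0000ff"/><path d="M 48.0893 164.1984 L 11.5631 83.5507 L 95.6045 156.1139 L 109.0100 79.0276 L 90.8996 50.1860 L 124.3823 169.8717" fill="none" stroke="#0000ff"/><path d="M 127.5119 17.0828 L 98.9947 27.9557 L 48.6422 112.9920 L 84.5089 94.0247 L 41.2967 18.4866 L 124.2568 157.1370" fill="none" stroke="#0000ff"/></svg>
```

viewBox `0 0 148.3239 175.2318` with mm width/height → 1 unit = 1 mm. Flip: y_m = 175.2318 − y_svg.

**Shape 1** — `<rect>` rectangle, stroke `#0000ff` → score (S500, F1357). Machine vertices: (26.0754,116.5542) → (75.8777,116.5542) → (75.8777,68.9230) → (26.0754,68.9230) → (26.0754,116.5542). Closed: final G1 returns to the first vertex.

**Shape 2** — `<circle>` circle, stroke `#0000ff` → score (S500, F1357). Machine vertices: (96.3558,158.3423) → (92.6914,167.1891) → (83.8446,170.8535) → (74.9978,167.1891) → (71.3334,158.3423) → (74.9978,149.4955) → (83.8446,145.8311) → (92.6914,149.4955) → (96.3558,158.3423). Closed: final G1 returns to the first vertex.

**Shape 3** — `<rect>` rectangle, stroke `#0000ff` → score (S500, F1357). Machine vertices: (79.2558,92.5741) → (102.1529,92.5741) → (102.1529,15.3446) → (79.2558,15.3446) → (79.2558,92.5741). Closed: final G1 returns to the first vertex.

**Shape 4** — `<path>` open polyline, stroke `#0000ff` → score (S500, F1357). Machine vertices: (48.0893,11.0334) → (11.5631,91.6811) → (95.6045,19.1179) → (109.0100,96.2042) → (90.8996,125.0458) → (124.3823,5.3601). Open path.

**Shape 5** — `<path>` open polyline, stroke `#0000ff` → score (S500, F1357). Machine vertices: (127.5119,158.1490) → (98.9947,147.2761) → (48.6422,62.2398) → (84.5089,81.2071) → (41.2967,156.7452) → (124.2568,18.0948). Open path.

G21
G90
G0 X26.0754 Y116.5542
M4 S500
G01 X75.8777 Y116.5542 F1357
G01 X75.8777 Y68.9230 F1357
G01 X26.0754 Y68.9230 F1357
G01 X26.0754 Y116.5542 F1357
G0 X96.3558 Y158.3423
M4 S500
G01 X92.6914 Y167.1891 F1357
G01 X83.8446 Y170.8535 F1357
G01 X74.9978 Y167.1891 F1357
G01 X71.3334 Y158.3423 F1357
G01 X74.9978 Y149.4955 F1357
G01 X83.8446 Y145.8311 F1357
G01 X92.6914 Y149.4955 F1357
G01 X96.3558 Y158.3423 F1357
G0 X79.2558 Y92.5741
M4 S500
G01 X102.1529 Y92.5741 F1357
G01 X102.1529 Y15.3446 F1357
G01 X79.2558 Y15.3446 F1357
G01 X79.2558 Y92.5741 F1357
G0 X48.0893 Y11.0334
M4 S500
G01 X11.5631 Y91.6811 F1357
G01 X95.6045 Y19.1179 F1357
G01 X109.0100 Y96.2042 F1357
G01 X90.8996 Y125.0458 F1357
G01 X124.3823 Y5.3601 F1357
G0 X127.5119 Y158.1490
M4 S500
G01 X98.9947 Y147.2761 F1357
G01 X48.6422 Y62.2398 F1357
G01 X84.5089 Y81.2071 F1357
G01 X41.2967 Y156.7452 F1357
G01 X124.2568 Y18.0948 F1357
M5
G0 X0.0000 Y0.0000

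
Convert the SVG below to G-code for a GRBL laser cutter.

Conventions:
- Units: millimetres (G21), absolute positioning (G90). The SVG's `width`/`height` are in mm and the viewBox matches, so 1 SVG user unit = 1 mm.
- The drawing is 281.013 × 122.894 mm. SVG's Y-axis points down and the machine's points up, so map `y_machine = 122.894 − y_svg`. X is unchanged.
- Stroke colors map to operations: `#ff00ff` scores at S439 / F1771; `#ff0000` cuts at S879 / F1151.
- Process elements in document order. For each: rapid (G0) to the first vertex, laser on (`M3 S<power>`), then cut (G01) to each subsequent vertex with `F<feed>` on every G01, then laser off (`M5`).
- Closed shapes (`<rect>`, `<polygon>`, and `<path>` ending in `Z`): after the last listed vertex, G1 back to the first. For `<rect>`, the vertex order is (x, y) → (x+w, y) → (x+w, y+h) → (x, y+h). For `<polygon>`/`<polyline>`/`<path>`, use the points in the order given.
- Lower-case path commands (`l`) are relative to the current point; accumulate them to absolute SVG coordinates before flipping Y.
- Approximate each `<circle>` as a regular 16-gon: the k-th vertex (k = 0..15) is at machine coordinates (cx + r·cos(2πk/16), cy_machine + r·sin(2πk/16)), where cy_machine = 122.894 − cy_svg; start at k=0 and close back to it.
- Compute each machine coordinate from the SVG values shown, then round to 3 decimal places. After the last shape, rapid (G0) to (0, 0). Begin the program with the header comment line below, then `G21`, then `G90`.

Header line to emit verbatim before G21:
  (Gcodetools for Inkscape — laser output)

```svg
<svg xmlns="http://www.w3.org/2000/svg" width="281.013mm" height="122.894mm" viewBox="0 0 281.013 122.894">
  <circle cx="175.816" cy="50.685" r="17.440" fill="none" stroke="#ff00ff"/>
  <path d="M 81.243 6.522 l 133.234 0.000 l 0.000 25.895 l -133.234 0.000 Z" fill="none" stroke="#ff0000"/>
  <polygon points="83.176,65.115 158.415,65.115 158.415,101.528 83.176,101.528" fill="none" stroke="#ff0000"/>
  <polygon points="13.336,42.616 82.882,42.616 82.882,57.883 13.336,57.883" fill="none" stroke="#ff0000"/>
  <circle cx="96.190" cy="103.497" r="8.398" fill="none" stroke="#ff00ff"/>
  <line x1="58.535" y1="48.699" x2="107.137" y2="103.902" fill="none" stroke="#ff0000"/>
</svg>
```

(Gcodetools for Inkscape — laser output)
G21
G90
G0 X193.256 Y72.209
M3 S439
G01 X191.928 Y78.883 F1771
G01 X188.148 Y84.541 F1771
G01 X182.490 Y88.321 F1771
G01 X175.816 Y89.649 F1771
G01 X169.142 Y88.321 F1771
G01 X163.484 Y84.541 F1771
G01 X159.704 Y78.883 F1771
G01 X158.376 Y72.209 F1771
G01 X159.704 Y65.535 F1771
G01 X163.484 Y59.877 F1771
G01 X169.142 Y56.097 F1771
G01 X175.816 Y54.769 F1771
G01 X182.490 Y56.097 F1771
G01 X188.148 Y59.877 F1771
G01 X191.928 Y65.535 F1771
G01 X193.256 Y72.209 F1771
M5
G0 X81.243 Y116.372
M3 S879
G01 X214.477 Y116.372 F1151
G01 X214.477 Y90.477 F1151
G01 X81.243 Y90.477 F1151
G01 X81.243 Y116.372 F1151
M5
G0 X83.176 Y57.779
M3 S879
G01 X158.415 Y57.779 F1151
G01 X158.415 Y21.366 F1151
G01 X83.176 Y21.366 F1151
G01 X83.176 Y57.779 F1151
M5
G0 X13.336 Y80.278
M3 S879
G01 X82.882 Y80.278 F1151
G01 X82.882 Y65.011 F1151
G01 X13.336 Y65.011 F1151
G01 X13.336 Y80.278 F1151
M5
G0 X104.588 Y19.397
M3 S439
G01 X103.949 Y22.611 F1771
G01 X102.128 Y25.335 F1771
G01 X99.404 Y27.156 F1771
G01 X96.190 Y27.795 F1771
G01 X92.976 Y27.156 F1771
G01 X90.252 Y25.335 F1771
G01 X88.431 Y22.611 F1771
G01 X87.792 Y19.397 F1771
G01 X88.431 Y16.183 F1771
G01 X90.252 Y13.459 F1771
G01 X92.976 Y11.638 F1771
G01 X96.190 Y10.999 F1771
G01 X99.404 Y11.638 F1771
G01 X102.128 Y13.459 F1771
G01 X103.949 Y16.183 F1771
G01 X104.588 Y19.397 F1771
M5
G0 X58.535 Y74.195
M3 S879
G01 X107.137 Y18.992 F1151
M5
G0 X0.000 Y0.000

1 u = 1 mm; y_m = 122.894 − y.

[1] `<circle>` circle, #ff00ff→score S439 F1771: (193.256,72.209) → (191.928,78.883) → (188.148,84.541) → (182.490,88.321) → (175.816,89.649) → (169.142,88.321) → (163.484,84.541) → (159.704,78.883) → (158.376,72.209) → (159.704,65.535) → (163.484,59.877) → (169.142,56.097) → (175.816,54.769) → (182.490,56.097) → (188.148,59.877) → (191.928,65.535) → (193.256,72.209) (closed)

[2] `<path>` rectangle, #ff0000→cut S879 F1151: (81.243,116.372) → (214.477,116.372) → (214.477,90.477) → (81.243,90.477) → (81.243,116.372) (closed)

[3] `<polygon>` rectangle, #ff0000→cut S879 F1151: (83.176,57.779) → (158.415,57.779) → (158.415,21.366) → (83.176,21.366) → (83.176,57.779) (closed)

[4] `<polygon>` rectangle, #ff0000→cut S879 F1151: (13.336,80.278) → (82.882,80.278) → (82.882,65.011) → (13.336,65.011) → (13.336,80.278) (closed)

[5] `<circle>` circle, #ff00ff→score S439 F1771: (104.588,19.397) → (103.949,22.611) → (102.128,25.335) → (99.404,27.156) → (96.190,27.795) → (92.976,27.156) → (90.252,25.335) → (88.431,22.611) → (87.792,19.397) → (88.431,16.183) → (90.252,13.459) → (92.976,11.638) → (96.190,10.999) → (99.404,11.638) → (102.128,13.459) → (103.949,16.183) → (104.588,19.397) (closed)

[6] `<line>` line segment, #ff0000→cut S879 F1151: (58.535,74.195) → (107.137,18.992)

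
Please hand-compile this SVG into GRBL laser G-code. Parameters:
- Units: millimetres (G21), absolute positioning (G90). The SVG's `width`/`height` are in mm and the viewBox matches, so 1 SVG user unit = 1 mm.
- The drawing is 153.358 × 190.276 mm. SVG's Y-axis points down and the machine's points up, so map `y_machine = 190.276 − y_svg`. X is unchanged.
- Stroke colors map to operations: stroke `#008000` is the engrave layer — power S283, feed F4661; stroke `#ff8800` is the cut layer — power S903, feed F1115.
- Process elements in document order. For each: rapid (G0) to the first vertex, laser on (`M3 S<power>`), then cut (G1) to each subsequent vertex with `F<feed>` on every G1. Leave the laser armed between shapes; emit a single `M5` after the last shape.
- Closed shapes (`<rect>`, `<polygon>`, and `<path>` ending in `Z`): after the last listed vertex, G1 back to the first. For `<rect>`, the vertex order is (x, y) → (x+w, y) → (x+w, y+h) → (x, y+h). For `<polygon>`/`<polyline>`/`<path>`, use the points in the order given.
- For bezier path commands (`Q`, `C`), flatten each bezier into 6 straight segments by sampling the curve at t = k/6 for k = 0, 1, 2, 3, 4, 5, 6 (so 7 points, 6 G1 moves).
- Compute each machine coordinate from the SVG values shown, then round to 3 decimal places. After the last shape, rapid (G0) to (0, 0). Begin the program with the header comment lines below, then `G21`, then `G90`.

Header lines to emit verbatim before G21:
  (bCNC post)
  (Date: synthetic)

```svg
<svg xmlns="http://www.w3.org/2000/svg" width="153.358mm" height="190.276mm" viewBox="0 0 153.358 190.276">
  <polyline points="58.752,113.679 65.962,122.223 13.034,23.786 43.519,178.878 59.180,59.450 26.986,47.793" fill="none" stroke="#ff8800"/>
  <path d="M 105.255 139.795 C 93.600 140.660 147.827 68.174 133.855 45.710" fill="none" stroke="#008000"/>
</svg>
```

Since the viewBox matches the mm dimensions, user units are millimetres directly. The only transform is the Y-flip y_m = 190.276 − y_svg.

Shape 1 is a open polyline drawn with `<polyline>`. Its stroke #ff8800 means cut at S903, F1115. After flipping Y the toolpath is (58.752,76.597) → (65.962,68.053) → (13.034,166.490) → (43.519,11.398) → (59.180,130.826) → (26.986,142.483).

Shape 2 is a cubic bezier drawn with `<path>`. Its stroke #008000 means engrave at S283, F4661. After flipping Y the toolpath is (105.255,50.481) → (104.297,55.590) → (110.595,69.497) → (120.424,88.775) → (130.060,109.997) → (135.778,129.737) → (133.855,144.566).

(bCNC post)
(Date: synthetic)
G21
G90
G0 X58.752 Y76.597
M3 S903
G1 X65.962 Y68.053 F1115
G1 X13.034 Y166.490 F1115
G1 X43.519 Y11.398 F1115
G1 X59.180 Y130.826 F1115
G1 X26.986 Y142.483 F1115
G0 X105.255 Y50.481
M3 S283
G1 X104.297 Y55.590 F4661
G1 X110.595 Y69.497 F4661
G1 X120.424 Y88.775 F4661
G1 X130.060 Y109.997 F4661
G1 X135.778 Y129.737 F4661
G1 X133.855 Y144.566 F4661
M5
G0 X0.000 Y0.000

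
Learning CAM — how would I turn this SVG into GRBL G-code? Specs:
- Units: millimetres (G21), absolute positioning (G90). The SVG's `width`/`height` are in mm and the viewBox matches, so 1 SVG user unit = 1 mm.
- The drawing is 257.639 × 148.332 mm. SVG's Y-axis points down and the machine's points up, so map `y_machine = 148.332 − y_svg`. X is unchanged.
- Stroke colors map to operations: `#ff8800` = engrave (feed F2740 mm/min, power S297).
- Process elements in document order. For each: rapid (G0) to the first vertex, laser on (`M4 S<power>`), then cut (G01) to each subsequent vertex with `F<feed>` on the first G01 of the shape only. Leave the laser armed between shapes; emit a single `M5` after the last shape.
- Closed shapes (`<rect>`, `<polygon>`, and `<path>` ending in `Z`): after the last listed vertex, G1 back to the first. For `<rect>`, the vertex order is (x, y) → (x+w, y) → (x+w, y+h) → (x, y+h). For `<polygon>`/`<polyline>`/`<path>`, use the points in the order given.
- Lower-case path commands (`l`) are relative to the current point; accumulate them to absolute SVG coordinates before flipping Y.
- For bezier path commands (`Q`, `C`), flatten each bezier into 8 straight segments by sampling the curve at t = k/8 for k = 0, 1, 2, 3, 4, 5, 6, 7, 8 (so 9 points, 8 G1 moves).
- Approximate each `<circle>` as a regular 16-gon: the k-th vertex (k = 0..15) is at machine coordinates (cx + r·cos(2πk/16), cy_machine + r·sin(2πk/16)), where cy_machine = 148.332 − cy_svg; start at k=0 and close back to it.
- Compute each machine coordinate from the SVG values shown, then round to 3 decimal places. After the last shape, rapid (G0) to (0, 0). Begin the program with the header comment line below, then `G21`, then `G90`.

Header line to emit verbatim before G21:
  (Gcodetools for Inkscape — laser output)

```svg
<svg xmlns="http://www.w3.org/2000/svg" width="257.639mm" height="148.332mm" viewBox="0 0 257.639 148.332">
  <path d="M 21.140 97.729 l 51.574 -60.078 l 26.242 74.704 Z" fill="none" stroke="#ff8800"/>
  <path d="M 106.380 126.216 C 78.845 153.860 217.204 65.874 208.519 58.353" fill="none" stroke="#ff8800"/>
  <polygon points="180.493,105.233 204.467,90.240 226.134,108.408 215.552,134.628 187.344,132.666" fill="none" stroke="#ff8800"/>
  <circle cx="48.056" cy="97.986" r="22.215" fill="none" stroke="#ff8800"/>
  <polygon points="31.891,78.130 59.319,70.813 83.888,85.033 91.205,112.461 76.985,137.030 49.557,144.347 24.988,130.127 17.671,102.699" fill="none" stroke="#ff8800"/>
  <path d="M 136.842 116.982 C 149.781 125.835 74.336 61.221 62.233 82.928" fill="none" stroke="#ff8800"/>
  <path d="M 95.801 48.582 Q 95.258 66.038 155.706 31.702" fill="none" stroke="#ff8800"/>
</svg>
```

Since the viewBox matches the mm dimensions, user units are millimetres directly. The only transform is the Y-flip y_m = 148.332 − y_svg.

Shape 1 is a regular polygon drawn with `<path>`. Its stroke #ff8800 means engrave at S297, F2740. After flipping Y the toolpath is (21.140,50.603) → (72.714,110.681) → (98.956,35.977) → (21.140,50.603), returning to the start.

Shape 2 is a cubic bezier drawn with `<path>`. Its stroke #ff8800 means engrave at S297, F2740. After flipping Y the toolpath is (106.380,22.116) → (103.219,16.787) → (111.944,20.000) → (128.887,29.457) → (150.381,42.861) → (172.758,57.913) → (192.352,72.315) → (205.494,83.770) → (208.519,89.979).

Shape 3 is a regular polygon drawn with `<polygon>`. Its stroke #ff8800 means engrave at S297, F2740. After flipping Y the toolpath is (180.493,43.099) → (204.467,58.092) → (226.134,39.924) → (215.552,13.704) → (187.344,15.666) → (180.493,43.099), returning to the start.

Shape 4 is a circle drawn with `<circle>`. Its stroke #ff8800 means engrave at S297, F2740. After flipping Y the toolpath is (70.271,50.346) → (68.580,58.847) → (63.764,66.054) → (56.557,70.870) → (48.056,72.561) → (39.555,70.870) → (32.348,66.054) → (27.532,58.847) → (25.841,50.346) → (27.532,41.845) → (32.348,34.638) → (39.555,29.822) → (48.056,28.131) → (56.557,29.822) → (63.764,34.638) → (68.580,41.845) → (70.271,50.346), returning to the start.

Shape 5 is a regular polygon drawn with `<polygon>`. Its stroke #ff8800 means engrave at S297, F2740. After flipping Y the toolpath is (31.891,70.202) → (59.319,77.519) → (83.888,63.299) → (91.205,35.871) → (76.985,11.302) → (49.557,3.985) → (24.988,18.205) → (17.671,45.633) → (31.891,70.202), returning to the start.

Shape 6 is a cubic bezier drawn with `<path>`. Its stroke #ff8800 means engrave at S297, F2740. After flipping Y the toolpath is (136.842,31.350) → (137.847,31.162) → (132.345,35.989) → (122.113,43.958) → (108.928,53.197) → (94.570,61.834) → (80.816,67.996) → (69.444,69.810) → (62.233,65.404).

Shape 7 is a quadratic bezier drawn with `<path>`. Its stroke #ff8800 means engrave at S297, F2740. After flipping Y the toolpath is (95.801,99.750) → (96.618,96.195) → (99.341,94.259) → (103.971,93.941) → (110.506,95.242) → (118.947,98.161) → (129.294,102.699) → (141.547,108.855) → (155.706,116.630).

(Gcodetools for Inkscape — laser output)
G21
G90
G0 X21.140 Y50.603
M4 S297
G01 X72.714 Y110.681 F2740
G01 X98.956 Y35.977
G01 X21.140 Y50.603
G0 X106.380 Y22.116
M4 S297
G01 X103.219 Y16.787 F2740
G01 X111.944 Y20.000
G01 X128.887 Y29.457
G01 X150.381 Y42.861
G01 X172.758 Y57.913
G01 X192.352 Y72.315
G01 X205.494 Y83.770
G01 X208.519 Y89.979
G0 X180.493 Y43.099
M4 S297
G01 X204.467 Y58.092 F2740
G01 X226.134 Y39.924
G01 X215.552 Y13.704
G01 X187.344 Y15.666
G01 X180.493 Y43.099
G0 X70.271 Y50.346
M4 S297
G01 X68.580 Y58.847 F2740
G01 X63.764 Y66.054
G01 X56.557 Y70.870
G01 X48.056 Y72.561
G01 X39.555 Y70.870
G01 X32.348 Y66.054
G01 X27.532 Y58.847
G01 X25.841 Y50.346
G01 X27.532 Y41.845
G01 X32.348 Y34.638
G01 X39.555 Y29.822
G01 X48.056 Y28.131
G01 X56.557 Y29.822
G01 X63.764 Y34.638
G01 X68.580 Y41.845
G01 X70.271 Y50.346
G0 X31.891 Y70.202
M4 S297
G01 X59.319 Y77.519 F2740
G01 X83.888 Y63.299
G01 X91.205 Y35.871
G01 X76.985 Y11.302
G01 X49.557 Y3.985
G01 X24.988 Y18.205
G01 X17.671 Y45.633
G01 X31.891 Y70.202
G0 X136.842 Y31.350
M4 S297
G01 X137.847 Y31.162 F2740
G01 X132.345 Y35.989
G01 X122.113 Y43.958
G01 X108.928 Y53.197
G01 X94.570 Y61.834
G01 X80.816 Y67.996
G01 X69.444 Y69.810
G01 X62.233 Y65.404
G0 X95.801 Y99.750
M4 S297
G01 X96.618 Y96.195 F2740
G01 X99.341 Y94.259
G01 X103.971 Y93.941
G01 X110.506 Y95.242
G01 X118.947 Y98.161
G01 X129.294 Y102.699
G01 X141.547 Y108.855
G01 X155.706 Y116.630
M5
G0 X0.000 Y0.000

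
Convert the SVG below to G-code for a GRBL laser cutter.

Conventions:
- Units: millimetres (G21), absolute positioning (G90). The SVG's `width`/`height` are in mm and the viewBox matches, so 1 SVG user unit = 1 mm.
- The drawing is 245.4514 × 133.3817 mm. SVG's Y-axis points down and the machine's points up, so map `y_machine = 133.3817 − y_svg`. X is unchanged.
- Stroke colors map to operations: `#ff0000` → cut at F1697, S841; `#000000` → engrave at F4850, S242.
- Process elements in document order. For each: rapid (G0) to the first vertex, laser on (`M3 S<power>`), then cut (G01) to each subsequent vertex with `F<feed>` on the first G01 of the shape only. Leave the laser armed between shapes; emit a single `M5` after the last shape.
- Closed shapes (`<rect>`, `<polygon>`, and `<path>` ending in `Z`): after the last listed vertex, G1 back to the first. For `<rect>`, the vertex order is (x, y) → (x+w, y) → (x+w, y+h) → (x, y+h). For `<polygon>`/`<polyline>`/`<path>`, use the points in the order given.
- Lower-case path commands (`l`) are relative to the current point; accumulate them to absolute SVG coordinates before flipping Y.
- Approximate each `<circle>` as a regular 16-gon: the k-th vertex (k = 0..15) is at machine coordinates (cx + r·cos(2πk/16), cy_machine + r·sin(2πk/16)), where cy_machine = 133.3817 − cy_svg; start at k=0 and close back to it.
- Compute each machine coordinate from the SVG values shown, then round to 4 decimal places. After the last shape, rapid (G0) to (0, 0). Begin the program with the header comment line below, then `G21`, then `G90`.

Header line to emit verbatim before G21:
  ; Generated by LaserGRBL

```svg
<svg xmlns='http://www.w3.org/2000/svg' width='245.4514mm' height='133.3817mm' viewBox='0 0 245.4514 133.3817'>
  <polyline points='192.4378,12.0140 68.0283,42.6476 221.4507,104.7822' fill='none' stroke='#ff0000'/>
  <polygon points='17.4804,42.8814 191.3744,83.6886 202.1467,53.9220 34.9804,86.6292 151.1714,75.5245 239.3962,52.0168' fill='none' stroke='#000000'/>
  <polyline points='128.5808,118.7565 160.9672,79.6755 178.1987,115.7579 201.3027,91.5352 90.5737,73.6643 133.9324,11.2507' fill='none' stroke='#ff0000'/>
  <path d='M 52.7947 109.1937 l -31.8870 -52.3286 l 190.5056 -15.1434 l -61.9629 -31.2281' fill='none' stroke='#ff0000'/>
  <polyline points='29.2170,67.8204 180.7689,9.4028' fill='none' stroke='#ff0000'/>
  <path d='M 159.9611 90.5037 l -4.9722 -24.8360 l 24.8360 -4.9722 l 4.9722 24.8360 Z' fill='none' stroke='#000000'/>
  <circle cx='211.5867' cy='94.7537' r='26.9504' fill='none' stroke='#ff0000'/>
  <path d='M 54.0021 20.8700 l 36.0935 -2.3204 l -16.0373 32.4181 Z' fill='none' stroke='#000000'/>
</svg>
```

1 u = 1 mm; y_m = 133.3817 − y.

[1] `<polyline>` open polyline, #ff0000→cut S841 F1697: (192.4378,121.3677) → (68.0283,90.7341) → (221.4507,28.5995)

[2] `<polygon>` closed polygon, #000000→engrave S242 F4850: (17.4804,90.5003) → (191.3744,49.6931) → (202.1467,79.4597) → (34.9804,46.7525) → (151.1714,57.8572) → (239.3962,81.3649) → (17.4804,90.5003) (closed)

[3] `<polyline>` open polyline, #ff0000→cut S841 F1697: (128.5808,14.6252) → (160.9672,53.7062) → (178.1987,17.6238) → (201.3027,41.8465) → (90.5737,59.7174) → (133.9324,122.1310)

[4] `<path>` open polyline, #ff0000→cut S841 F1697: (52.7947,24.1880) → (20.9077,76.5166) → (211.4133,91.6600) → (149.4504,122.8881)

[5] `<polyline>` line segment, #ff0000→cut S841 F1697: (29.2170,65.5613) → (180.7689,123.9789)

[6] `<path>` regular polygon, #000000→engrave S242 F4850: (159.9611,42.8780) → (154.9889,67.7140) → (179.8249,72.6862) → (184.7971,47.8502) → (159.9611,42.8780) (closed)

[7] `<circle>` circle, #ff0000→cut S841 F1697: (238.5371,38.6280) → (236.4856,48.9415) → (230.6435,57.6848) → (221.9002,63.5269) → (211.5867,65.5784) → (201.2732,63.5269) → (192.5299,57.6848) → (186.6878,48.9415) → (184.6363,38.6280) → (186.6878,28.3145) → (192.5299,19.5712) → (201.2732,13.7291) → (211.5867,11.6776) → (221.9002,13.7291) → (230.6435,19.5712) → (236.4856,28.3145) → (238.5371,38.6280) (closed)

[8] `<path>` regular polygon, #000000→engrave S242 F4850: (54.0021,112.5117) → (90.0956,114.8321) → (74.0583,82.4140) → (54.0021,112.5117) (closed)

; Generated by LaserGRBL
G21
G90
G0 X192.4378 Y121.3677
M3 S841
G01 X68.0283 Y90.7341 F1697
G01 X221.4507 Y28.5995
G0 X17.4804 Y90.5003
M3 S242
G01 X191.3744 Y49.6931 F4850
G01 X202.1467 Y79.4597
G01 X34.9804 Y46.7525
G01 X151.1714 Y57.8572
G01 X239.3962 Y81.3649
G01 X17.4804 Y90.5003
G0 X128.5808 Y14.6252
M3 S841
G01 X160.9672 Y53.7062 F1697
G01 X178.1987 Y17.6238
G01 X201.3027 Y41.8465
G01 X90.5737 Y59.7174
G01 X133.9324 Y122.1310
G0 X52.7947 Y24.1880
M3 S841
G01 X20.9077 Y76.5166 F1697
G01 X211.4133 Y91.6600
G01 X149.4504 Y122.8881
G0 X29.2170 Y65.5613
M3 S841
G01 X180.7689 Y123.9789 F1697
G0 X159.9611 Y42.8780
M3 S242
G01 X154.9889 Y67.7140 F4850
G01 X179.8249 Y72.6862
G01 X184.7971 Y47.8502
G01 X159.9611 Y42.8780
G0 X238.5371 Y38.6280
M3 S841
G01 X236.4856 Y48.9415 F1697
G01 X230.6435 Y57.6848
G01 X221.9002 Y63.5269
G01 X211.5867 Y65.5784
G01 X201.2732 Y63.5269
G01 X192.5299 Y57.6848
G01 X186.6878 Y48.9415
G01 X184.6363 Y38.6280
G01 X186.6878 Y28.3145
G01 X192.5299 Y19.5712
G01 X201.2732 Y13.7291
G01 X211.5867 Y11.6776
G01 X221.9002 Y13.7291
G01 X230.6435 Y19.5712
G01 X236.4856 Y28.3145
G01 X238.5371 Y38.6280
G0 X54.0021 Y112.5117
M3 S242
G01 X90.0956 Y114.8321 F4850
G01 X74.0583 Y82.4140
G01 X54.0021 Y112.5117
M5
G0 X0.0000 Y0.0000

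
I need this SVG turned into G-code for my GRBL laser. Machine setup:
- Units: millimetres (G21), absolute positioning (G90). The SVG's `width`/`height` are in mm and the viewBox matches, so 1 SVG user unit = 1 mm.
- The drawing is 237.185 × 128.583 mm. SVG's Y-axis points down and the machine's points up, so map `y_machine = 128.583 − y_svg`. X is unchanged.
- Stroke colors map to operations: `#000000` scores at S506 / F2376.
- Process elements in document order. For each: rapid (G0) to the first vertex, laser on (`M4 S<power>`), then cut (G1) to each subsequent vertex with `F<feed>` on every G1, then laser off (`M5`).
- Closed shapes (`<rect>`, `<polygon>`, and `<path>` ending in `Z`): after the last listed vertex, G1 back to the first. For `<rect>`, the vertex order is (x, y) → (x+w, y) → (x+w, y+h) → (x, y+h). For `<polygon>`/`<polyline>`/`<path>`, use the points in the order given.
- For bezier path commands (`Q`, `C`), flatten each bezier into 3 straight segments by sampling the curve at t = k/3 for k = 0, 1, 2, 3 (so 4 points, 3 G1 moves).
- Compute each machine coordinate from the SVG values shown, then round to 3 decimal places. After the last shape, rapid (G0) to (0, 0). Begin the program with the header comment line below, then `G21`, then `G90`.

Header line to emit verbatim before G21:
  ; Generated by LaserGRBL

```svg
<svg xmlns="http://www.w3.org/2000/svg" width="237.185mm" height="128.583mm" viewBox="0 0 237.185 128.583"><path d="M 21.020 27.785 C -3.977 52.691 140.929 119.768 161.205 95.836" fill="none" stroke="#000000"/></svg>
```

; Generated by LaserGRBL
G21
G90
G0 X21.020 Y100.798
M4 S506
G1 X41.749 Y66.768 F2376
G1 X110.294 Y34.219 F2376
G1 X161.205 Y32.747 F2376
M5
G0 X0.000 Y0.000

Since the viewBox matches the mm dimensions, user units are millimetres directly. The only transform is the Y-flip y_m = 128.583 − y_svg.

Shape 1 is a cubic bezier drawn with `<path>`. Its stroke #000000 means score at S506, F2376. After flipping Y the toolpath is (21.020,100.798) → (41.749,66.768) → (110.294,34.219) → (161.205,32.747).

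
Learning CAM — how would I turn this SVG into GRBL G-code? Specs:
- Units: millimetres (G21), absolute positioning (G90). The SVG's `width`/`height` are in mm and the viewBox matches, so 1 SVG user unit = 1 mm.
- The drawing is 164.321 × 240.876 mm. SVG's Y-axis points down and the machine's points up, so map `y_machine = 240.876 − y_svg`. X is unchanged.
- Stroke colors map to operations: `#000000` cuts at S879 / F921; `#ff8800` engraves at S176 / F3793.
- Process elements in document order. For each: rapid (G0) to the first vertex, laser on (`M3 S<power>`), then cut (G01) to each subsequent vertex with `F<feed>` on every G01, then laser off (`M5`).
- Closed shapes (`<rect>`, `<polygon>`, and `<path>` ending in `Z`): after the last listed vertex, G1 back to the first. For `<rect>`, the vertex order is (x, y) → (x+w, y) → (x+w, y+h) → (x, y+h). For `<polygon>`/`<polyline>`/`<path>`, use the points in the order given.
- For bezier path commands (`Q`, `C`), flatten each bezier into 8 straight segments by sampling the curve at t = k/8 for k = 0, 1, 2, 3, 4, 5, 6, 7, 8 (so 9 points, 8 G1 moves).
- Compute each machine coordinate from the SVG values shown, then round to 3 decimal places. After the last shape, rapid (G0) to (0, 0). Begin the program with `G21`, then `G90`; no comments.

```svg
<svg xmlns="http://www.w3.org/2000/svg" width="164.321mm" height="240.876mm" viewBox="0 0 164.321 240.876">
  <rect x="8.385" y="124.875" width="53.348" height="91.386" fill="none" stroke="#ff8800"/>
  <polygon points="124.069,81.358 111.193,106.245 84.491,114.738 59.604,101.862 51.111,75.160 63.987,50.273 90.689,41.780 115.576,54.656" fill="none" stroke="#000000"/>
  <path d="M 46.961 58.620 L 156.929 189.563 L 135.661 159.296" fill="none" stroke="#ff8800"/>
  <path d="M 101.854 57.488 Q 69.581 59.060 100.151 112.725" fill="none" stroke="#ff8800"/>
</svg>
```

1 u = 1 mm; y_m = 240.876 − y.

[1] `<rect>` rectangle, #ff8800→engrave S176 F3793: (8.385,116.001) → (61.733,116.001) → (61.733,24.615) → (8.385,24.615) → (8.385,116.001) (closed)

[2] `<polygon>` regular polygon, #000000→cut S879 F921: (124.069,159.518) → (111.193,134.631) → (84.491,126.138) → (59.604,139.014) → (51.111,165.716) → (63.987,190.603) → (90.689,199.096) → (115.576,186.220) → (124.069,159.518) (closed)

[3] `<path>` open polyline, #ff8800→engrave S176 F3793: (46.961,182.256) → (156.929,51.313) → (135.661,81.580)

[4] `<path>` quadratic bezier, #ff8800→engrave S176 F3793: (101.854,183.388) → (94.768,182.181) → (89.645,179.346) → (86.487,174.883) → (85.292,168.793) → (86.061,161.074) → (88.794,151.728) → (93.490,140.753) → (100.151,128.151)

G21
G90
G0 X8.385 Y116.001
M3 S176
G01 X61.733 Y116.001 F3793
G01 X61.733 Y24.615 F3793
G01 X8.385 Y24.615 F3793
G01 X8.385 Y116.001 F3793
M5
G0 X124.069 Y159.518
M3 S879
G01 X111.193 Y134.631 F921
G01 X84.491 Y126.138 F921
G01 X59.604 Y139.014 F921
G01 X51.111 Y165.716 F921
G01 X63.987 Y190.603 F921
G01 X90.689 Y199.096 F921
G01 X115.576 Y186.220 F921
G01 X124.069 Y159.518 F921
M5
G0 X46.961 Y182.256
M3 S176
G01 X156.929 Y51.313 F3793
G01 X135.661 Y81.580 F3793
M5
G0 X101.854 Y183.388
M3 S176
G01 X94.768 Y182.181 F3793
G01 X89.645 Y179.346 F3793
G01 X86.487 Y174.883 F3793
G01 X85.292 Y168.793 F3793
G01 X86.061 Y161.074 F3793
G01 X88.794 Y151.728 F3793
G01 X93.490 Y140.753 F3793
G01 X100.151 Y128.151 F3793
M5
G0 X0.000 Y0.000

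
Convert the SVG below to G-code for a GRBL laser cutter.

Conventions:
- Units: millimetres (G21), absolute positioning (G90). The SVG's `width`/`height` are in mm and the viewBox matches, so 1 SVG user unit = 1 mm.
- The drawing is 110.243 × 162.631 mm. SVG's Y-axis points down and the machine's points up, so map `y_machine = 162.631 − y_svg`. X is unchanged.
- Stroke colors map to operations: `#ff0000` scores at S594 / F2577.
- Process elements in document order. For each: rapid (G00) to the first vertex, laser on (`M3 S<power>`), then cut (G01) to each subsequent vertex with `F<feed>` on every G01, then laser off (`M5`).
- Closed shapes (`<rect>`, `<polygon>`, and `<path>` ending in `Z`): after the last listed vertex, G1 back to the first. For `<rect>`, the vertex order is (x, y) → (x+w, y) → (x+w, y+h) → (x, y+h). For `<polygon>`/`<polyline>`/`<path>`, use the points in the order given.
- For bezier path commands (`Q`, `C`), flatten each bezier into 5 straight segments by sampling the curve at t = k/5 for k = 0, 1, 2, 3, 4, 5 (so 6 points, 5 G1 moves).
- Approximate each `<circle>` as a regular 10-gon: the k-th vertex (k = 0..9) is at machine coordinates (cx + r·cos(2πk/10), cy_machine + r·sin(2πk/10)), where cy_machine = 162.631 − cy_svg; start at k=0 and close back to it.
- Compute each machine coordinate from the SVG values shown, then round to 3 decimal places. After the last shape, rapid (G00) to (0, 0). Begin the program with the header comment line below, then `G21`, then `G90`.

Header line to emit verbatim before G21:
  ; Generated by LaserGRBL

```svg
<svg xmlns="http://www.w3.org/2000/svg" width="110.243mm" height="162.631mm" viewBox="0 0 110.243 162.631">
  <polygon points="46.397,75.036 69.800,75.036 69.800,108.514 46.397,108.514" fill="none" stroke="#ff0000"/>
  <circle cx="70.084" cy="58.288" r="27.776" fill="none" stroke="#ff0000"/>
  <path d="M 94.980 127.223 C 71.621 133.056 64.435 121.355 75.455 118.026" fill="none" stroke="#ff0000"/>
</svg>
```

viewBox `0 0 110.243 162.631` with mm width/height → 1 unit = 1 mm. Flip: y_m = 162.631 − y_svg.

**Shape 1** — `<polygon>` rectangle, stroke `#ff0000` → score (S594, F2577). Machine vertices: (46.397,87.595) → (69.800,87.595) → (69.800,54.117) → (46.397,54.117) → (46.397,87.595). Closed: final G1 returns to the first vertex.

**Shape 2** — `<circle>` circle, stroke `#ff0000` → score (S594, F2577). Machine vertices: (97.860,104.343) → (92.555,120.669) → (78.667,130.760) → (61.501,130.760) → (47.613,120.669) → (42.308,104.343) → (47.613,88.017) → (61.501,77.926) → (78.667,77.926) → (92.555,88.017) → (97.860,104.343). Closed: final G1 returns to the first vertex.

**Shape 3** — `<path>` cubic bezier, stroke `#ff0000` → score (S594, F2577). Control points (SVG): P0=(94.980,127.223), P1=(71.621,133.056), P2=(64.435,121.355), P3=(75.455,118.026); sampled at t=k/5. Machine vertices: (94.980,35.408) → (82.922,33.805) → (74.842,35.167) → (70.840,38.250) → (71.011,41.810) → (75.455,44.605). Open path.

; Generated by LaserGRBL
G21
G90
G00 X46.397 Y87.595
M3 S594
G01 X69.800 Y87.595 F2577
G01 X69.800 Y54.117 F2577
G01 X46.397 Y54.117 F2577
G01 X46.397 Y87.595 F2577
M5
G00 X97.860 Y104.343
M3 S594
G01 X92.555 Y120.669 F2577
G01 X78.667 Y130.760 F2577
G01 X61.501 Y130.760 F2577
G01 X47.613 Y120.669 F2577
G01 X42.308 Y104.343 F2577
G01 X47.613 Y88.017 F2577
G01 X61.501 Y77.926 F2577
G01 X78.667 Y77.926 F2577
G01 X92.555 Y88.017 F2577
G01 X97.860 Y104.343 F2577
M5
G00 X94.980 Y35.408
M3 S594
G01 X82.922 Y33.805 F2577
G01 X74.842 Y35.167 F2577
G01 X70.840 Y38.250 F2577
G01 X71.011 Y41.810 F2577
G01 X75.455 Y44.605 F2577
M5
G00 X0.000 Y0.000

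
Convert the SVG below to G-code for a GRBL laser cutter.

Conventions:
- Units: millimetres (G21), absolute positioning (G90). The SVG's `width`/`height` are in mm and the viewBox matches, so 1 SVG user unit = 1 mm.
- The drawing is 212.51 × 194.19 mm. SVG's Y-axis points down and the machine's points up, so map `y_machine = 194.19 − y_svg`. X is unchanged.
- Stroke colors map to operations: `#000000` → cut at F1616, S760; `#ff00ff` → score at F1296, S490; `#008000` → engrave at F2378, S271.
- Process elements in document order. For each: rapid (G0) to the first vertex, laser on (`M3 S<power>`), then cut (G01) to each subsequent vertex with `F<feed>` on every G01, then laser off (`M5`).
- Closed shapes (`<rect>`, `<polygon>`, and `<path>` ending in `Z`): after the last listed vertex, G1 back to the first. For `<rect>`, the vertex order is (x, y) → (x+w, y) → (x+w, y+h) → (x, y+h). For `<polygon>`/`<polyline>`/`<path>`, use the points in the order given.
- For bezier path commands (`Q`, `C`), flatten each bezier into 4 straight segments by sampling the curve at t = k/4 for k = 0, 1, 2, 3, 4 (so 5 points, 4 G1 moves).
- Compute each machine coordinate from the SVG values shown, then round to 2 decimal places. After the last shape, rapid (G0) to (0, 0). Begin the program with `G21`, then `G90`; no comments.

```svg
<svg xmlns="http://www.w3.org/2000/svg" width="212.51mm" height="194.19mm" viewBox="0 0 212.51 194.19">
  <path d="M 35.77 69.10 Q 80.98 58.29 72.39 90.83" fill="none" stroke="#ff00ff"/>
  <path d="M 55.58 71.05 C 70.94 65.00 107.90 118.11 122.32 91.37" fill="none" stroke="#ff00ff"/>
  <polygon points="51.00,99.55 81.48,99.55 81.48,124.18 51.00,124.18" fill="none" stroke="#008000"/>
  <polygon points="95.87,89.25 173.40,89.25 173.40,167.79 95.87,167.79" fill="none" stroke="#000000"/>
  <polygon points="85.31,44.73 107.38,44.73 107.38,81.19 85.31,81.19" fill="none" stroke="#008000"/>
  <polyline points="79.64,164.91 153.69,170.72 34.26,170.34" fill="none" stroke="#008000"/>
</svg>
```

G21
G90
G0 X35.77 Y125.09
M3 S490
G01 X55.01 Y127.79 F1296
G01 X67.53 Y125.06 F1296
G01 X73.32 Y116.92 F1296
G01 X72.39 Y103.36 F1296
M5
G0 X55.58 Y123.14
M3 S490
G01 X70.46 Y118.76 F1296
G01 X89.30 Y105.22 F1296
G01 X107.97 Y95.56 F1296
G01 X122.32 Y102.82 F1296
M5
G0 X51.00 Y94.64
M3 S271
G01 X81.48 Y94.64 F2378
G01 X81.48 Y70.01 F2378
G01 X51.00 Y70.01 F2378
G01 X51.00 Y94.64 F2378
M5
G0 X95.87 Y104.94
M3 S760
G01 X173.40 Y104.94 F1616
G01 X173.40 Y26.40 F1616
G01 X95.87 Y26.40 F1616
G01 X95.87 Y104.94 F1616
M5
G0 X85.31 Y149.46
M3 S271
G01 X107.38 Y149.46 F2378
G01 X107.38 Y113.00 F2378
G01 X85.31 Y113.00 F2378
G01 X85.31 Y149.46 F2378
M5
G0 X79.64 Y29.28
M3 S271
G01 X153.69 Y23.47 F2378
G01 X34.26 Y23.85 F2378
M5
G0 X0.00 Y0.00

Since the viewBox matches the mm dimensions, user units are millimetres directly. The only transform is the Y-flip y_m = 194.19 − y_svg.

Shape 1 is a quadratic bezier drawn with `<path>`. Its stroke #ff00ff means score at S490, F1296. After flipping Y the toolpath is (35.77,125.09) → (55.01,127.79) → (67.53,125.06) → (73.32,116.92) → (72.39,103.36).

Shape 2 is a cubic bezier drawn with `<path>`. Its stroke #ff00ff means score at S490, F1296. After flipping Y the toolpath is (55.58,123.14) → (70.46,118.76) → (89.30,105.22) → (107.97,95.56) → (122.32,102.82).

Shape 3 is a rectangle drawn with `<polygon>`. Its stroke #008000 means engrave at S271, F2378. After flipping Y the toolpath is (51.00,94.64) → (81.48,94.64) → (81.48,70.01) → (51.00,70.01) → (51.00,94.64), returning to the start.

Shape 4 is a rectangle drawn with `<polygon>`. Its stroke #000000 means cut at S760, F1616. After flipping Y the toolpath is (95.87,104.94) → (173.40,104.94) → (173.40,26.40) → (95.87,26.40) → (95.87,104.94), returning to the start.

Shape 5 is a rectangle drawn with `<polygon>`. Its stroke #008000 means engrave at S271, F2378. After flipping Y the toolpath is (85.31,149.46) → (107.38,149.46) → (107.38,113.00) → (85.31,113.00) → (85.31,149.46), returning to the start.

Shape 6 is a open polyline drawn with `<polyline>`. Its stroke #008000 means engrave at S271, F2378. After flipping Y the toolpath is (79.64,29.28) → (153.69,23.47) → (34.26,23.85).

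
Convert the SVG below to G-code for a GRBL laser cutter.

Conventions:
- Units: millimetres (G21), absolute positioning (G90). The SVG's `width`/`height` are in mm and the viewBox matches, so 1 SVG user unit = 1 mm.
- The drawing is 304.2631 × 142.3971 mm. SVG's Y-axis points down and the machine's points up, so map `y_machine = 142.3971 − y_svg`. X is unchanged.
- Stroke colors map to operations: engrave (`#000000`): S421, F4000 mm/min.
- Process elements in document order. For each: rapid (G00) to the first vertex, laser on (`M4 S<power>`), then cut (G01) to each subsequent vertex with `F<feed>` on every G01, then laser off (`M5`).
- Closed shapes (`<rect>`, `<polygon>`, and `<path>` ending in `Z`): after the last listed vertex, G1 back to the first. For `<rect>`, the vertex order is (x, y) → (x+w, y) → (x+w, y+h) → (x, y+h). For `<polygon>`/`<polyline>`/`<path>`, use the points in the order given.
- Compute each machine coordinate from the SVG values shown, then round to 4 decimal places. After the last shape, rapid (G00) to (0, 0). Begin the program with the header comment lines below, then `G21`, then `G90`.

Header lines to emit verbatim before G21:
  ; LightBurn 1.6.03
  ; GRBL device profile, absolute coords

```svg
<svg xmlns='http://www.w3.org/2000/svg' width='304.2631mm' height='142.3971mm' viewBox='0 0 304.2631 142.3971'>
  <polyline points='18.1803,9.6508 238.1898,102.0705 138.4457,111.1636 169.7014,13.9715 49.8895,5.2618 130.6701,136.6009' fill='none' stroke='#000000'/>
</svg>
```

viewBox `0 0 304.2631 142.3971` with mm width/height → 1 unit = 1 mm. Flip: y_m = 142.3971 − y_svg.

**Shape 1** — `<polyline>` open polyline, stroke `#000000` → engrave (S421, F4000). Machine vertices: (18.1803,132.7463) → (238.1898,40.3266) → (138.4457,31.2335) → (169.7014,128.4256) → (49.8895,137.1353) → (130.6701,5.7962). Open path.

; LightBurn 1.6.03
; GRBL device profile, absolute coords
G21
G90
G00 X18.1803 Y132.7463
M4 S421
G01 X238.1898 Y40.3266 F4000
G01 X138.4457 Y31.2335 F4000
G01 X169.7014 Y128.4256 F4000
G01 X49.8895 Y137.1353 F4000
G01 X130.6701 Y5.7962 F4000
M5
G00 X0.0000 Y0.0000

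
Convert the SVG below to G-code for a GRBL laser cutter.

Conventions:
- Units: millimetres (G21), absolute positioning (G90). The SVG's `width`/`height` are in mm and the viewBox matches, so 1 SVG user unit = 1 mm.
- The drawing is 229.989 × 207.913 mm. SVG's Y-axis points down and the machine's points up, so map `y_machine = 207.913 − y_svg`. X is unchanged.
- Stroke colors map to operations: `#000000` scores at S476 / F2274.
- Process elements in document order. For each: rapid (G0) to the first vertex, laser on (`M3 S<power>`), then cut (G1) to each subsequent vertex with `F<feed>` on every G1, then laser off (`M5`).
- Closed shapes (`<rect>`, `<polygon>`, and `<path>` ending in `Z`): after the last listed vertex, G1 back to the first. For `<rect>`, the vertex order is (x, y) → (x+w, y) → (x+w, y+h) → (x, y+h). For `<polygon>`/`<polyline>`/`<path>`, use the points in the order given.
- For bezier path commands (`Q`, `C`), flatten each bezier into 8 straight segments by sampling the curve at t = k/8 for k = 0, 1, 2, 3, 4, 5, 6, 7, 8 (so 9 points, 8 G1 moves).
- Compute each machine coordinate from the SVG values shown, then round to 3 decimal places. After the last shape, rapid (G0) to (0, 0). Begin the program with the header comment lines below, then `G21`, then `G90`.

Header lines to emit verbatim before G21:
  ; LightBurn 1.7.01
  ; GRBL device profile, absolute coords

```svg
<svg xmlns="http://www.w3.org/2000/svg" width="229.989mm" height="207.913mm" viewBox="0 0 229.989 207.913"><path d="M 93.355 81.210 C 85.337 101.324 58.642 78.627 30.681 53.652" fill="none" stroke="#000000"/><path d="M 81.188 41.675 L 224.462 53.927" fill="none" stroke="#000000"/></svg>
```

; LightBurn 1.7.01
; GRBL device profile, absolute coords
G21
G90
G0 X93.355 Y126.703
M3 S476
G1 X89.507 Y121.088 F2274
G1 X84.112 Y119.011 F2274
G1 X77.374 Y119.998 F2274
G1 X69.497 Y123.574 F2274
G1 X60.685 Y129.263 F2274
G1 X51.142 Y136.590 F2274
G1 X41.073 Y145.081 F2274
G1 X30.681 Y154.261 F2274
M5
G0 X81.188 Y166.238
M3 S476
G1 X224.462 Y153.986 F2274
M5
G0 X0.000 Y0.000

viewBox `0 0 229.989 207.913` with mm width/height → 1 unit = 1 mm. Flip: y_m = 207.913 − y_svg.

**Shape 1** — `<path>` cubic bezier, stroke `#000000` → score (S476, F2274). Control points (SVG): P0=(93.355,81.210), P1=(85.337,101.324), P2=(58.642,78.627), P3=(30.681,53.652); sampled at t=k/8. Machine vertices: (93.355,126.703) → (89.507,121.088) → (84.112,119.011) → (77.374,119.998) → (69.497,123.574) → (60.685,129.263) → (51.142,136.590) → (41.073,145.081) → (30.681,154.261). Open path.

**Shape 2** — `<path>` line segment, stroke `#000000` → score (S476, F2274). Machine vertices: (81.188,166.238) → (224.462,153.986). Open path.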